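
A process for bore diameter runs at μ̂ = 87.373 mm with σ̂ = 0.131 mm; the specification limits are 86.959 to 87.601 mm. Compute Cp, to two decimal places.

0.82

Cp = (USL − LSL) / (6σ̂) = (87.601 − 86.959) / (6 × 0.131) = 0.6420 / 0.7860 = 0.8168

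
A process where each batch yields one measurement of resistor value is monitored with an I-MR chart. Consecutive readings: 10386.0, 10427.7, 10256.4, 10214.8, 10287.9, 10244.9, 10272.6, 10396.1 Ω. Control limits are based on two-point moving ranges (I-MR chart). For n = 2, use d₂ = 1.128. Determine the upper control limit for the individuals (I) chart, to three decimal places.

10509.090

X̄ = (10386.0 + 10427.7 + 10256.4 + 10214.8 + 10287.9 + 10244.9 + 10272.6 + 10396.1) / 8 = 10310.8000
Moving ranges: 41.7, 171.3, 41.6, 73.1, 43.0, 27.7, 123.5; M̄R̄ = 521.9000 / 7 = 74.5571
UCL = X̄ + 3·M̄R̄/d₂ = 10310.8000 + 3 × 74.5571 / 1.128 = 10509.0903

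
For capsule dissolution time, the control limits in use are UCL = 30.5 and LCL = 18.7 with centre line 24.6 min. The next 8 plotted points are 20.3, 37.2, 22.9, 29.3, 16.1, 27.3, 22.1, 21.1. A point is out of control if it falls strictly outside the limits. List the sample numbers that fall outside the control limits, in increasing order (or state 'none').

Compare each point to [18.7, 30.5]: sample 2 = 37.2 > UCL; sample 5 = 16.1 < LCL.

2, 5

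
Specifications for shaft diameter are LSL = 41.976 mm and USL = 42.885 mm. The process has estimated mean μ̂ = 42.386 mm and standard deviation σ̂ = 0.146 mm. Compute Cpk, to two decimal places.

Cpu = (USL − μ̂) / (3σ̂) = (42.885 − 42.386) / (3 × 0.146) = 1.1393; Cpl = (μ̂ − LSL) / (3σ̂) = (42.386 − 41.976) / (3 × 0.146) = 0.9361; Cpk = min(Cpu, Cpl) = 0.9361

0.94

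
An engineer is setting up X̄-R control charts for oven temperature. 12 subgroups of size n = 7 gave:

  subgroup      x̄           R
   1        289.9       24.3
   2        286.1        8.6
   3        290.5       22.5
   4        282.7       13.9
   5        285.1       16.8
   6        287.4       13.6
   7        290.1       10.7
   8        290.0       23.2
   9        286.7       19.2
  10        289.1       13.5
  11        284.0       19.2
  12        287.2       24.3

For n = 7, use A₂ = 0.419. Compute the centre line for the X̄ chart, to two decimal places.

X̄̄ = (289.9 + 286.1 + 290.5 + 282.7 + 285.1 + 287.4 + 290.1 + 290.0 + 286.7 + 289.1 + 284.0 + 287.2) / 12 = 3448.8000 / 12 = 287.4000
CL = X̄̄ = 287.4000

287.40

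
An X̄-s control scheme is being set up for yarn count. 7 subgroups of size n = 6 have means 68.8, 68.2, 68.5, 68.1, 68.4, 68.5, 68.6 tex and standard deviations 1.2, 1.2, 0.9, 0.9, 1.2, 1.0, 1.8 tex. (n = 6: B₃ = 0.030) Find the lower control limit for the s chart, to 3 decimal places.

0.035

s̄ = (1.2 + 1.2 + 0.9 + 0.9 + 1.2 + 1.0 + 1.8) / 7 = 1.1714
LCL_s = B₃·s̄ = 0.030 × 1.1714 = 0.0351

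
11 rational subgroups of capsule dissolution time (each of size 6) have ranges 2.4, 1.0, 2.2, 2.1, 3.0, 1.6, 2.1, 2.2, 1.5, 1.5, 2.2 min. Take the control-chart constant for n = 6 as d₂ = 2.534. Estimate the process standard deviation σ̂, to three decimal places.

R̄ = (2.4 + 1.0 + 2.2 + 2.1 + 3.0 + 1.6 + 2.1 + 2.2 + 1.5 + 1.5 + 2.2) / 11 = 1.9818
σ̂ = R̄ / d₂ = 1.9818 / 2.534 = 0.7821

0.782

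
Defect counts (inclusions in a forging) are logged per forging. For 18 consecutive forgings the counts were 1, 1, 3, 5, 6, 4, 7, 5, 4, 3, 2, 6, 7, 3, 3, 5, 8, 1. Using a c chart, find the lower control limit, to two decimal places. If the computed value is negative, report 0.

c̄ = (1 + 1 + 3 + 5 + 6 + 4 + 7 + 5 + 4 + 3 + 2 + 6 + 7 + 3 + 3 + 5 + 8 + 1) / 18 = 74 / 18 = 4.1111
LCL = c̄ − 3√c̄ = 4.1111 − 3 × 2.0276 = -1.9717 → 0 (cannot be negative)

0.00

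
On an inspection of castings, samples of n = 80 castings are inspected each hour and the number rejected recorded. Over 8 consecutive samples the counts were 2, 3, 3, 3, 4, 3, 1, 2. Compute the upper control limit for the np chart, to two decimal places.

p̄ = Σdᵢ / (k·n) = 21 / (8 × 80) = 0.03281
UCL = np̄ + 3·√(np̄(1−p̄)) = 2.6250 + 3 × √(2.6250×0.96719) = 2.6250 + 3 × 1.5934 = 7.4051

7.41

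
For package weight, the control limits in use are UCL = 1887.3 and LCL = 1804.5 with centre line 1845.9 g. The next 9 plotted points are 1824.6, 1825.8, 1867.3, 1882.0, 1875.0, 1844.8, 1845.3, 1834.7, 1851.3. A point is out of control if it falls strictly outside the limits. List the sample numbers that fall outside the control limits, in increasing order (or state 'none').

none

All 9 points lie within [1804.5, 1887.3].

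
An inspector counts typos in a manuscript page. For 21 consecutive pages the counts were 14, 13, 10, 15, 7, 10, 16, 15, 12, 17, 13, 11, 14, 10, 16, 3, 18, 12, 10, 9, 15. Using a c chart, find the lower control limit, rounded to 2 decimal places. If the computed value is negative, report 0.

1.82

c̄ = (14 + 13 + 10 + 15 + 7 + 10 + 16 + 15 + 12 + 17 + 13 + 11 + 14 + 10 + 16 + 3 + 18 + 12 + 10 + 9 + 15) / 21 = 260 / 21 = 12.3810
LCL = c̄ − 3√c̄ = 12.3810 − 3 × 3.5187 = 1.8250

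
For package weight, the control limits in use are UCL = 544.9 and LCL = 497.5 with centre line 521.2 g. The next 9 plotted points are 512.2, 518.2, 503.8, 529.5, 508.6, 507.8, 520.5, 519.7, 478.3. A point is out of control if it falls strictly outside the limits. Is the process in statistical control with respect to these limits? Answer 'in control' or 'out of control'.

Compare each point to [497.5, 544.9]: sample 9 = 478.3 < LCL.

out of control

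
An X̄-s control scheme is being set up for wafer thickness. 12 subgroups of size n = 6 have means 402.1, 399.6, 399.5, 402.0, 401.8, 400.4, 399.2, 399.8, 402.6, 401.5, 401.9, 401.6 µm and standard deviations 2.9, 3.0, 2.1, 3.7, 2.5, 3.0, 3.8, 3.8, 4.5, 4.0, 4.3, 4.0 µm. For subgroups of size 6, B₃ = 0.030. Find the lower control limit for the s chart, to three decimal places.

s̄ = (2.9 + 3.0 + 2.1 + 3.7 + 2.5 + 3.0 + 3.8 + 3.8 + 4.5 + 4.0 + 4.3 + 4.0) / 12 = 3.4667
LCL_s = B₃·s̄ = 0.030 × 3.4667 = 0.1040

0.104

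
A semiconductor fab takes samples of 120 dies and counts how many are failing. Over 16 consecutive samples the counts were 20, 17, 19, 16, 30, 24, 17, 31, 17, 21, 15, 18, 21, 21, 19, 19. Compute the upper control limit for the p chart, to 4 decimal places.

p̄ = Σdᵢ / (k·n) = 325 / (16 × 120) = 0.16927
UCL = p̄ + 3·√(p̄(1−p̄)/n) = 0.16927 + 3 × √(0.16927×0.83073/120) = 0.16927 + 3 × 0.03423 = 0.27197

0.2720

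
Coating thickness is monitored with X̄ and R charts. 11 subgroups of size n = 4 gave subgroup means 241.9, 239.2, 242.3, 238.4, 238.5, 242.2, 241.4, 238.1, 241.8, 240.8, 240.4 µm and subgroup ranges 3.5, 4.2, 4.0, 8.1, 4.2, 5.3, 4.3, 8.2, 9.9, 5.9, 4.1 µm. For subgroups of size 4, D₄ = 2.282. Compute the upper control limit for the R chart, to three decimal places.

R̄ = (3.5 + 4.2 + 4.0 + 8.1 + 4.2 + 5.3 + 4.3 + 8.2 + 9.9 + 5.9 + 4.1) / 11 = 61.7000 / 11 = 5.6091
UCL_R = D₄·R̄ = 2.282 × 5.6091 = 12.7999

12.800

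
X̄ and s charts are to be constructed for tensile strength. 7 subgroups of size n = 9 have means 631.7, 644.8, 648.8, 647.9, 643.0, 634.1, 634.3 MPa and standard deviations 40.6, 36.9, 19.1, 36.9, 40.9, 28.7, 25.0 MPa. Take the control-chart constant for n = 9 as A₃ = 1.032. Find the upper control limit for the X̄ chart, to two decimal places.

674.29

X̄̄ = (631.7 + 644.8 + 648.8 + 647.9 + 643.0 + 634.1 + 634.3) / 7 = 640.6571
s̄ = (40.6 + 36.9 + 19.1 + 36.9 + 40.9 + 28.7 + 25.0) / 7 = 32.5857
UCL = X̄̄ + A₃·s̄ = 640.6571 + 1.032 × 32.5857 = 674.2856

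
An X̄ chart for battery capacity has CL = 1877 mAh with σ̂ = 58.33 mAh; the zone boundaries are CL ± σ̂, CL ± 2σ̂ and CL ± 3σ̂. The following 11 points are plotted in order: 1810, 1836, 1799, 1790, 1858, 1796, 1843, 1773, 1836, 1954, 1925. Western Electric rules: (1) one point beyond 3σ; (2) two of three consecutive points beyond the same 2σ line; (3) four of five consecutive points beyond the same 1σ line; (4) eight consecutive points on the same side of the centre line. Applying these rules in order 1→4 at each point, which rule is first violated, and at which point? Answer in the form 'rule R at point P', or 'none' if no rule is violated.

Zone of each point (C = within 1σ̂, B = 1σ̂–2σ̂, A = 2σ̂–3σ̂, * = beyond 3σ̂; sign = side of CL): 1:-B, 2:-C, 3:-B, 4:-B, 5:-C, 6:-B, 7:-C, 8:-B, 9:-C, 10:+B, 11:+C
Rule 4 (eight consecutive points on the same side of the centre line) is satisfied at point 8.

rule 4 at point 8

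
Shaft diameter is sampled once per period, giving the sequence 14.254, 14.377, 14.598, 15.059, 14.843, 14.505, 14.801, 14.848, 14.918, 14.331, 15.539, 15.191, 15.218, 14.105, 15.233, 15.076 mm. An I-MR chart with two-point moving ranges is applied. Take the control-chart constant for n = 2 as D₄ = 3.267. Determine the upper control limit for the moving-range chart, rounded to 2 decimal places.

1.38

Moving ranges: 0.123, 0.221, 0.461, 0.216, 0.338, 0.296, 0.047, 0.070, 0.587, 1.208, 0.348, 0.027, 1.113, 1.128, 0.157; M̄R̄ = 6.3400 / 15 = 0.4227
UCL_MR = D₄·M̄R̄ = 3.267 × 0.4227 = 1.3809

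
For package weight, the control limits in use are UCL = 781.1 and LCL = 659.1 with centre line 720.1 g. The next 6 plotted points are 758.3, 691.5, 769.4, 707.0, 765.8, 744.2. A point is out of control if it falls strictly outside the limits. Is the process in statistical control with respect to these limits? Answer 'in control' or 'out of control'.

in control

All 6 points lie within [659.1, 781.1].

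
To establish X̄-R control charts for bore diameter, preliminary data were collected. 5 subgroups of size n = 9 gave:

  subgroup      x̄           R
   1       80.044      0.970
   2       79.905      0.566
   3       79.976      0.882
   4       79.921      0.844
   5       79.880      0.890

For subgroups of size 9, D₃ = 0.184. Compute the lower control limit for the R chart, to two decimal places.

0.15

R̄ = (0.970 + 0.566 + 0.882 + 0.844 + 0.890) / 5 = 4.1520 / 5 = 0.8304
LCL_R = D₃·R̄ = 0.184 × 0.8304 = 0.1528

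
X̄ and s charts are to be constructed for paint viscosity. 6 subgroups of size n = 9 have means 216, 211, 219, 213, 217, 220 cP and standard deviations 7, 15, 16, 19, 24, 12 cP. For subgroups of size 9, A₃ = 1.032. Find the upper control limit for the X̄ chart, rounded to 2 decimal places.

X̄̄ = (216 + 211 + 219 + 213 + 217 + 220) / 6 = 216.0000
s̄ = (7 + 15 + 16 + 19 + 24 + 12) / 6 = 15.5000
UCL = X̄̄ + A₃·s̄ = 216.0000 + 1.032 × 15.5000 = 231.9960

232.00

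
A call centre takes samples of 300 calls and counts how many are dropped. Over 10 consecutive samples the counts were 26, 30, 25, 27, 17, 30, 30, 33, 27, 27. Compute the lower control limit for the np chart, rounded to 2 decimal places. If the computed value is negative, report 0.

p̄ = Σdᵢ / (k·n) = 272 / (10 × 300) = 0.09067
LCL = np̄ − 3·√(np̄(1−p̄)) = 27.2000 − 3 × 4.9733 = 12.2801

12.28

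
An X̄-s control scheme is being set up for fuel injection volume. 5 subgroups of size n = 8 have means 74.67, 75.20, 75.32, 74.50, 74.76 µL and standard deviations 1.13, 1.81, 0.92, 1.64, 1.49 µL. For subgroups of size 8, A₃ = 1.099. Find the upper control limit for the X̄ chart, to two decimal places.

X̄̄ = (74.67 + 75.20 + 75.32 + 74.50 + 74.76) / 5 = 74.8900
s̄ = (1.13 + 1.81 + 0.92 + 1.64 + 1.49) / 5 = 1.3980
UCL = X̄̄ + A₃·s̄ = 74.8900 + 1.099 × 1.3980 = 76.4264

76.43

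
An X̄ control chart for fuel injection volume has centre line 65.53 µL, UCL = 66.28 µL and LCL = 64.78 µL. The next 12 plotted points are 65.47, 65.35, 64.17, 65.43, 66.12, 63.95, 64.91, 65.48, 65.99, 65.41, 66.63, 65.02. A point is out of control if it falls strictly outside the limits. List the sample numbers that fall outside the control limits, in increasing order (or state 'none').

Compare each point to [64.78, 66.28]: sample 3 = 64.17 < LCL; sample 6 = 63.95 < LCL; sample 11 = 66.63 > UCL.

3, 6, 11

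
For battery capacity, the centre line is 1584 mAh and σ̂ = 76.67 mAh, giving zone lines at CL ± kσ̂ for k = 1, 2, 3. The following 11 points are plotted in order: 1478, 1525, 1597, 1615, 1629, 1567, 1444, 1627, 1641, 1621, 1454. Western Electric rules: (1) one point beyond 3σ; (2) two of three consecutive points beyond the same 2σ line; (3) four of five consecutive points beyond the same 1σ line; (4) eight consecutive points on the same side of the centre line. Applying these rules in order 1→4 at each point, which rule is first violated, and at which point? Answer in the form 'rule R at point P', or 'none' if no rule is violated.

none

Zone of each point (C = within 1σ̂, B = 1σ̂–2σ̂, A = 2σ̂–3σ̂, * = beyond 3σ̂; sign = side of CL): 1:-B, 2:-C, 3:+C, 4:+C, 5:+C, 6:-C, 7:-B, 8:+C, 9:+C, 10:+C, 11:-B
No rule fires across all 11 points.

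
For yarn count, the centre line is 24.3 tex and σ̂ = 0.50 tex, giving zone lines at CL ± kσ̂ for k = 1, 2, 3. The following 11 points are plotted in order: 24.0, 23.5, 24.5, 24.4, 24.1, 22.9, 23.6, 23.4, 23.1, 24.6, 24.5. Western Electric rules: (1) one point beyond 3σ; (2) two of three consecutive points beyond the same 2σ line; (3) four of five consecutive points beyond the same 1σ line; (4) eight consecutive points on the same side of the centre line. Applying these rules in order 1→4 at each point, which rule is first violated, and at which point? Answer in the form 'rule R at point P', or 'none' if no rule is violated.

rule 3 at point 9

Zone of each point (C = within 1σ̂, B = 1σ̂–2σ̂, A = 2σ̂–3σ̂, * = beyond 3σ̂; sign = side of CL): 1:-C, 2:-B, 3:+C, 4:+C, 5:-C, 6:-A, 7:-B, 8:-B, 9:-A, 10:+C, 11:+C
Rule 3 (four of five consecutive points beyond the same 1σ limit) is satisfied at point 9.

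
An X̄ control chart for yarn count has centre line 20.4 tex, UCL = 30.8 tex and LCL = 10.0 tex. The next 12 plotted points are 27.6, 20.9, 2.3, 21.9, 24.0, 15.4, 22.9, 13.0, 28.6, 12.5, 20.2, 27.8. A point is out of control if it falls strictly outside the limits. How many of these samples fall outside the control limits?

1

Compare each point to [10.0, 30.8]: sample 3 = 2.3 < LCL.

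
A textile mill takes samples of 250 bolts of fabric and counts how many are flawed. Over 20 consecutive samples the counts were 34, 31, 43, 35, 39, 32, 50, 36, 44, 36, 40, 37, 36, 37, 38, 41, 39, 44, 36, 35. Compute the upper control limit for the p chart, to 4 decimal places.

p̄ = Σdᵢ / (k·n) = 763 / (20 × 250) = 0.15260
UCL = p̄ + 3·√(p̄(1−p̄)/n) = 0.15260 + 3 × √(0.15260×0.84740/250) = 0.15260 + 3 × 0.02274 = 0.22083

0.2208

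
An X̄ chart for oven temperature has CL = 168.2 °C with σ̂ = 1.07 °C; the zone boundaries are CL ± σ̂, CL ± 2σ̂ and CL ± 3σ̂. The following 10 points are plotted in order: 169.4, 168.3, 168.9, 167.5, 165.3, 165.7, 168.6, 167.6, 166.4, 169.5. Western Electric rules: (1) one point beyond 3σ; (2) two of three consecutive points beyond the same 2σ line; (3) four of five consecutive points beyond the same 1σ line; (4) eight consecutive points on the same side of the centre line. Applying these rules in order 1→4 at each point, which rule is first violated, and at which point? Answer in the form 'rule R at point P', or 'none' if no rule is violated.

rule 2 at point 6

Zone of each point (C = within 1σ̂, B = 1σ̂–2σ̂, A = 2σ̂–3σ̂, * = beyond 3σ̂; sign = side of CL): 1:+B, 2:+C, 3:+C, 4:-C, 5:-A, 6:-A, 7:+C, 8:-C, 9:-B, 10:+B
Rule 2 (two of three consecutive points beyond the same 2σ limit) is satisfied at point 6.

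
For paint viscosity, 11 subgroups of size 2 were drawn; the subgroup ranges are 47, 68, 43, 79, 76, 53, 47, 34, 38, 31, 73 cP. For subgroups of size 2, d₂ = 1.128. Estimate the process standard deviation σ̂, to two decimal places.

47.47

R̄ = (47 + 68 + 43 + 79 + 76 + 53 + 47 + 34 + 38 + 31 + 73) / 11 = 53.5455
σ̂ = R̄ / d₂ = 53.5455 / 1.128 = 47.4694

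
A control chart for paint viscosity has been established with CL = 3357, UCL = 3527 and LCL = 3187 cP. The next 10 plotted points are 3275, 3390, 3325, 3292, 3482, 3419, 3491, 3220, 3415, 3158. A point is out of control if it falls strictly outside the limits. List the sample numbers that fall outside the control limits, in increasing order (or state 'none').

Compare each point to [3187, 3527]: sample 10 = 3158 < LCL.

10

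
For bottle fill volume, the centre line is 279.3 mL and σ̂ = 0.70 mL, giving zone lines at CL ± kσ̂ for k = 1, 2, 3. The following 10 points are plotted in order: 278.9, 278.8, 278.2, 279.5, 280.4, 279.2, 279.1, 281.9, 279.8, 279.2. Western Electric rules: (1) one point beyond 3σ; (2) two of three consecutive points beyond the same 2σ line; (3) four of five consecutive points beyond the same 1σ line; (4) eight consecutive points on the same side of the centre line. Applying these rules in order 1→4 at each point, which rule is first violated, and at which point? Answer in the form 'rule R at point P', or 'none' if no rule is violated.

rule 1 at point 8

Zone of each point (C = within 1σ̂, B = 1σ̂–2σ̂, A = 2σ̂–3σ̂, * = beyond 3σ̂; sign = side of CL): 1:-C, 2:-C, 3:-B, 4:+C, 5:+B, 6:-C, 7:-C, 8:+*, 9:+C, 10:-C
Rule 1 (one point beyond the 3σ limits) is satisfied at point 8.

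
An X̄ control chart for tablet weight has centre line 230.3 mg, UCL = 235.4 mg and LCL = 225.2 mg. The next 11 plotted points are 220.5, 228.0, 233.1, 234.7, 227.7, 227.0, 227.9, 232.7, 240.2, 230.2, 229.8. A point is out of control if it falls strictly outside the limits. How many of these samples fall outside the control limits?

2

Compare each point to [225.2, 235.4]: sample 1 = 220.5 < LCL; sample 9 = 240.2 > UCL.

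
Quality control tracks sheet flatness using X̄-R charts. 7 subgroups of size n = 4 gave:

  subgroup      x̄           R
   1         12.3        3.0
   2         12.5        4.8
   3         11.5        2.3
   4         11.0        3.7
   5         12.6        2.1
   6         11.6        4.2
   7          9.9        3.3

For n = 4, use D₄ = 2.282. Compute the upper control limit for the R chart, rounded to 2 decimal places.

7.63

R̄ = (3.0 + 4.8 + 2.3 + 3.7 + 2.1 + 4.2 + 3.3) / 7 = 23.4000 / 7 = 3.3429
UCL_R = D₄·R̄ = 2.282 × 3.3429 = 7.6284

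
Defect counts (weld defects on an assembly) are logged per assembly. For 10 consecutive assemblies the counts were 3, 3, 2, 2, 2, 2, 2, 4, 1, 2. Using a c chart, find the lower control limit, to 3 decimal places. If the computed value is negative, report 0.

c̄ = (3 + 3 + 2 + 2 + 2 + 2 + 2 + 4 + 1 + 2) / 10 = 23 / 10 = 2.3000
LCL = c̄ − 3√c̄ = 2.3000 − 3 × 1.5166 = -2.2497 → 0 (cannot be negative)

0.000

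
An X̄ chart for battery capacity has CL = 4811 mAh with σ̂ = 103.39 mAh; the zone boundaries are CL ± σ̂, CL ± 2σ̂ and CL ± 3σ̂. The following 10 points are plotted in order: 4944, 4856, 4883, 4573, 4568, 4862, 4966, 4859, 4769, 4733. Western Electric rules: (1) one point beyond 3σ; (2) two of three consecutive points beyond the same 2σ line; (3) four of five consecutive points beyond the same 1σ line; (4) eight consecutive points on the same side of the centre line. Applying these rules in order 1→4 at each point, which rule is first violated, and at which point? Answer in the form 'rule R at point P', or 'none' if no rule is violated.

rule 2 at point 5

Zone of each point (C = within 1σ̂, B = 1σ̂–2σ̂, A = 2σ̂–3σ̂, * = beyond 3σ̂; sign = side of CL): 1:+B, 2:+C, 3:+C, 4:-A, 5:-A, 6:+C, 7:+B, 8:+C, 9:-C, 10:-C
Rule 2 (two of three consecutive points beyond the same 2σ limit) is satisfied at point 5.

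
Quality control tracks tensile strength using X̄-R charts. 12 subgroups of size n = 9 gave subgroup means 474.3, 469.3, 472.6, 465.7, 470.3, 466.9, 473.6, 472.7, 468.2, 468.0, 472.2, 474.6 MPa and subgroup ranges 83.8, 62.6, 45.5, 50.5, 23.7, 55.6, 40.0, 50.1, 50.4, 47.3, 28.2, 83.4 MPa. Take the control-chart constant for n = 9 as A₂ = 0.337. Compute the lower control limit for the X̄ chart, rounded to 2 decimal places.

X̄̄ = (474.3 + 469.3 + 472.6 + 465.7 + 470.3 + 466.9 + 473.6 + 472.7 + 468.2 + 468.0 + 472.2 + 474.6) / 12 = 5648.4000 / 12 = 470.7000
R̄ = (83.8 + 62.6 + 45.5 + 50.5 + 23.7 + 55.6 + 40.0 + 50.1 + 50.4 + 47.3 + 28.2 + 83.4) / 12 = 621.1000 / 12 = 51.7583
LCL = X̄̄ − A₂·R̄ = 470.7000 − 0.337 × 51.7583 = 453.2574

453.26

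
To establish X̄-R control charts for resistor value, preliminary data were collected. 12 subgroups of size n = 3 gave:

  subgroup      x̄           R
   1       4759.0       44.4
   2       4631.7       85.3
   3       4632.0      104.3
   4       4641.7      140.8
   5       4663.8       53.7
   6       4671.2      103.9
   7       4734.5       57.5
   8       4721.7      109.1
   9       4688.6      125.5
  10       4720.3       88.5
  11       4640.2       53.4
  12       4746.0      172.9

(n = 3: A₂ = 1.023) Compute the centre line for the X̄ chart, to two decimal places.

X̄̄ = (4759.0 + 4631.7 + 4632.0 + 4641.7 + 4663.8 + 4671.2 + 4734.5 + 4721.7 + 4688.6 + 4720.3 + 4640.2 + 4746.0) / 12 = 56250.7000 / 12 = 4687.5583
CL = X̄̄ = 4687.5583

4687.56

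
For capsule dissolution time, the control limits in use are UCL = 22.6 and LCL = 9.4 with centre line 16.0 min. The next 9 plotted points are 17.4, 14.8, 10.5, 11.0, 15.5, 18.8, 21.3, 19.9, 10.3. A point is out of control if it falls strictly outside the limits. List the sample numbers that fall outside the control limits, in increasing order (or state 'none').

All 9 points lie within [9.4, 22.6].

none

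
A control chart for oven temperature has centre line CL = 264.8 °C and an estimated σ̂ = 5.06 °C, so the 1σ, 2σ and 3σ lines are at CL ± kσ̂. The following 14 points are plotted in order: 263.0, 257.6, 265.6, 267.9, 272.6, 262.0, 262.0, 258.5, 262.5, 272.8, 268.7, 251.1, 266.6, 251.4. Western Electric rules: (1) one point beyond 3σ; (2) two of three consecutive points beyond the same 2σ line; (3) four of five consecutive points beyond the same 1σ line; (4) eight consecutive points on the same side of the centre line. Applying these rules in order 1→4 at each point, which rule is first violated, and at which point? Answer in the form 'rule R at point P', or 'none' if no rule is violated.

Zone of each point (C = within 1σ̂, B = 1σ̂–2σ̂, A = 2σ̂–3σ̂, * = beyond 3σ̂; sign = side of CL): 1:-C, 2:-B, 3:+C, 4:+C, 5:+B, 6:-C, 7:-C, 8:-B, 9:-C, 10:+B, 11:+C, 12:-A, 13:+C, 14:-A
Rule 2 (two of three consecutive points beyond the same 2σ limit) is satisfied at point 14.

rule 2 at point 14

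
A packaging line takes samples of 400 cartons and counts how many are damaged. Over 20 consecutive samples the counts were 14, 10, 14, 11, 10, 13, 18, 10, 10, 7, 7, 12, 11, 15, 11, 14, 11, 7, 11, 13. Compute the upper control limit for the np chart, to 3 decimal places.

21.455

p̄ = Σdᵢ / (k·n) = 229 / (20 × 400) = 0.02863
UCL = np̄ + 3·√(np̄(1−p̄)) = 11.4500 + 3 × √(11.4500×0.97137) = 11.4500 + 3 × 3.3350 = 21.4550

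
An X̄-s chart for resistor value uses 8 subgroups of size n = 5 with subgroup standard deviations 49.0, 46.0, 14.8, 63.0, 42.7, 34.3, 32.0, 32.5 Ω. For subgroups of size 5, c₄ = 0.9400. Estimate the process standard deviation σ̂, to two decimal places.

s̄ = (49.0 + 46.0 + 14.8 + 63.0 + 42.7 + 34.3 + 32.0 + 32.5) / 8 = 39.2875
σ̂ = s̄ / c₄ = 39.2875 / 0.9400 = 41.7952

41.80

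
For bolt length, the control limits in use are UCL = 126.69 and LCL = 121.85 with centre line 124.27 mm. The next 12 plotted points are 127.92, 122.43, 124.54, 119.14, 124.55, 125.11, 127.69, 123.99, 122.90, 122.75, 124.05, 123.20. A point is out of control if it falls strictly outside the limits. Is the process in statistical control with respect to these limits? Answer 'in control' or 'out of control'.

Compare each point to [121.85, 126.69]: sample 1 = 127.92 > UCL; sample 4 = 119.14 < LCL; sample 7 = 127.69 > UCL.

out of control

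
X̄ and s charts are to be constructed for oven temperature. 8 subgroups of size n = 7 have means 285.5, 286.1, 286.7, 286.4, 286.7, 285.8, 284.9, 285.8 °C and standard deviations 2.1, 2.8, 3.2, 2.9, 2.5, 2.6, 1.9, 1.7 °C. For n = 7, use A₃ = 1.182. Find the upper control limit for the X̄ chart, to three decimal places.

X̄̄ = (285.5 + 286.1 + 286.7 + 286.4 + 286.7 + 285.8 + 284.9 + 285.8) / 8 = 285.9875
s̄ = (2.1 + 2.8 + 3.2 + 2.9 + 2.5 + 2.6 + 1.9 + 1.7) / 8 = 2.4625
UCL = X̄̄ + A₃·s̄ = 285.9875 + 1.182 × 2.4625 = 288.8982

288.898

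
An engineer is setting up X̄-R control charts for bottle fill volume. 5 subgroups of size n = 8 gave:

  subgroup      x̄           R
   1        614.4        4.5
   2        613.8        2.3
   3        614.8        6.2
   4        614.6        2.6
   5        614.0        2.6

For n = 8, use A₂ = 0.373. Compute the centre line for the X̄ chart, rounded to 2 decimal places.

X̄̄ = (614.4 + 613.8 + 614.8 + 614.6 + 614.0) / 5 = 3071.6000 / 5 = 614.3200
CL = X̄̄ = 614.3200

614.32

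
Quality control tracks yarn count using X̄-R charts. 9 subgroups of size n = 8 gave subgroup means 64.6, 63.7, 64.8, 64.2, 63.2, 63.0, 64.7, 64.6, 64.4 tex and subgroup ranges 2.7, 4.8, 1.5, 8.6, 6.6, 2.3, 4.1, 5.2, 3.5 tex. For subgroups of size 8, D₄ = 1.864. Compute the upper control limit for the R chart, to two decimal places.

R̄ = (2.7 + 4.8 + 1.5 + 8.6 + 6.6 + 2.3 + 4.1 + 5.2 + 3.5) / 9 = 39.3000 / 9 = 4.3667
UCL_R = D₄·R̄ = 1.864 × 4.3667 = 8.1395

8.14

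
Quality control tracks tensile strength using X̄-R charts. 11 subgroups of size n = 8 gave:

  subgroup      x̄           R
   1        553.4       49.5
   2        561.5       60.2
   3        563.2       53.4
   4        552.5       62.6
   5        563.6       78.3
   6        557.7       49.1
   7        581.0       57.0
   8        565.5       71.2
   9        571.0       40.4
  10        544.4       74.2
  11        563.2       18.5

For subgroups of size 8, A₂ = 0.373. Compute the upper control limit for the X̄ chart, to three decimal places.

582.379

X̄̄ = (553.4 + 561.5 + 563.2 + 552.5 + 563.6 + 557.7 + 581.0 + 565.5 + 571.0 + 544.4 + 563.2) / 11 = 6177.0000 / 11 = 561.5455
R̄ = (49.5 + 60.2 + 53.4 + 62.6 + 78.3 + 49.1 + 57.0 + 71.2 + 40.4 + 74.2 + 18.5) / 11 = 614.4000 / 11 = 55.8545
UCL = X̄̄ + A₂·R̄ = 561.5455 + 0.373 × 55.8545 = 582.3792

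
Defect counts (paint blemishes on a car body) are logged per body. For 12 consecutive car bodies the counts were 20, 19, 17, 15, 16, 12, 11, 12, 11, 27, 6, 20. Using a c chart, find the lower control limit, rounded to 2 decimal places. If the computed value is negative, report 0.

c̄ = (20 + 19 + 17 + 15 + 16 + 12 + 11 + 12 + 11 + 27 + 6 + 20) / 12 = 186 / 12 = 15.5000
LCL = c̄ − 3√c̄ = 15.5000 − 3 × 3.9370 = 3.6890

3.69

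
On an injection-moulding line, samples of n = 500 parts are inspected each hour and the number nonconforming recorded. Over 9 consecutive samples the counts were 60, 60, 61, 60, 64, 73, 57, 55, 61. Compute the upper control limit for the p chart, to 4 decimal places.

p̄ = Σdᵢ / (k·n) = 551 / (9 × 500) = 0.12244
UCL = p̄ + 3·√(p̄(1−p̄)/n) = 0.12244 + 3 × √(0.12244×0.87756/500) = 0.12244 + 3 × 0.01466 = 0.16642

0.1664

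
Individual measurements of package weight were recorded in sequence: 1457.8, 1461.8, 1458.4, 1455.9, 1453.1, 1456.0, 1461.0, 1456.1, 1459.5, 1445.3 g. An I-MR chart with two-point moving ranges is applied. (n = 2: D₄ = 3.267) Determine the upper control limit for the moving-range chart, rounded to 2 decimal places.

15.65

Moving ranges: 4.0, 3.4, 2.5, 2.8, 2.9, 5.0, 4.9, 3.4, 14.2; M̄R̄ = 43.1000 / 9 = 4.7889
UCL_MR = D₄·M̄R̄ = 3.267 × 4.7889 = 15.6453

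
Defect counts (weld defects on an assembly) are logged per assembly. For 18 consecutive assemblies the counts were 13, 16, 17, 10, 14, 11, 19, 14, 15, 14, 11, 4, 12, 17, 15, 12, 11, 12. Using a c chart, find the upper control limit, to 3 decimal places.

24.052

c̄ = (13 + 16 + 17 + 10 + 14 + 11 + 19 + 14 + 15 + 14 + 11 + 4 + 12 + 17 + 15 + 12 + 11 + 12) / 18 = 237 / 18 = 13.1667
UCL = c̄ + 3√c̄ = 13.1667 + 3 × √13.1667 = 13.1667 + 3 × 3.6286 = 24.0524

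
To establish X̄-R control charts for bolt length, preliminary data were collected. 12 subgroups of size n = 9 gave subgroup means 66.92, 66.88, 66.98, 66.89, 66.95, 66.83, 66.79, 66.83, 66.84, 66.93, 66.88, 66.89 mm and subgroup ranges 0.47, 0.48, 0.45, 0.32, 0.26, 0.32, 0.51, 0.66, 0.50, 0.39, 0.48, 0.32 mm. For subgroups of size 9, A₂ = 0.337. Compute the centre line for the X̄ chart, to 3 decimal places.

66.884

X̄̄ = (66.92 + 66.88 + 66.98 + 66.89 + 66.95 + 66.83 + 66.79 + 66.83 + 66.84 + 66.93 + 66.88 + 66.89) / 12 = 802.6100 / 12 = 66.8842
CL = X̄̄ = 66.8842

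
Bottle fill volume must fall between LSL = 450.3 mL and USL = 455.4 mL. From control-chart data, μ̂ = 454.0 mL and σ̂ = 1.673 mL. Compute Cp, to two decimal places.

Cp = (USL − LSL) / (6σ̂) = (455.4 − 450.3) / (6 × 1.673) = 5.1000 / 10.0380 = 0.5081

0.51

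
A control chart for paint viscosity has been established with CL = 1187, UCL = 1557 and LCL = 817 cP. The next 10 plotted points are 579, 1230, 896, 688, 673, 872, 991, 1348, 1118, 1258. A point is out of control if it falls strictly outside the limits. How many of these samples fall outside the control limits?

Compare each point to [817, 1557]: sample 1 = 579 < LCL; sample 4 = 688 < LCL; sample 5 = 673 < LCL.

3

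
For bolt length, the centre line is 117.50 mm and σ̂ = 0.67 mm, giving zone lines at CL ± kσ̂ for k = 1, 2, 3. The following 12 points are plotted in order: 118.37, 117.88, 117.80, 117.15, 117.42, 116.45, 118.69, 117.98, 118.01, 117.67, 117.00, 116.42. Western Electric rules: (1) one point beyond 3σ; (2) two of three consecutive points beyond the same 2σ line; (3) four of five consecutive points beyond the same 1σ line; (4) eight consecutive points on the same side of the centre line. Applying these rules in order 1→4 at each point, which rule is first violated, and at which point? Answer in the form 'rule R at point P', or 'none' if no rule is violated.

Zone of each point (C = within 1σ̂, B = 1σ̂–2σ̂, A = 2σ̂–3σ̂, * = beyond 3σ̂; sign = side of CL): 1:+B, 2:+C, 3:+C, 4:-C, 5:-C, 6:-B, 7:+B, 8:+C, 9:+C, 10:+C, 11:-C, 12:-B
No rule fires across all 12 points.

none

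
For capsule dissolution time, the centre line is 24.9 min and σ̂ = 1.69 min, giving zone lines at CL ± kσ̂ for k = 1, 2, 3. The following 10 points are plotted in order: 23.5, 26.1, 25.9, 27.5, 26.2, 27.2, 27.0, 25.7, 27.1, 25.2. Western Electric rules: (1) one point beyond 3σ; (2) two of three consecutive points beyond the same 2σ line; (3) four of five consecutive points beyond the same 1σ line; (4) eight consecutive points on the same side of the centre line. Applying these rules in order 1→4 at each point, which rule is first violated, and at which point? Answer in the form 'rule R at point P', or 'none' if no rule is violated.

rule 4 at point 9

Zone of each point (C = within 1σ̂, B = 1σ̂–2σ̂, A = 2σ̂–3σ̂, * = beyond 3σ̂; sign = side of CL): 1:-C, 2:+C, 3:+C, 4:+B, 5:+C, 6:+B, 7:+B, 8:+C, 9:+B, 10:+C
Rule 4 (eight consecutive points on the same side of the centre line) is satisfied at point 9.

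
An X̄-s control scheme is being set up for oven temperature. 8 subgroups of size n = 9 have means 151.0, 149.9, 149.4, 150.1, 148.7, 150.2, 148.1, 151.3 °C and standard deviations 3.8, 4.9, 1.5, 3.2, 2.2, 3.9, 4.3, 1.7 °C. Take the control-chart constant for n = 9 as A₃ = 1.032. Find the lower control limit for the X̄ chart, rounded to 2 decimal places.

146.55

X̄̄ = (151.0 + 149.9 + 149.4 + 150.1 + 148.7 + 150.2 + 148.1 + 151.3) / 8 = 149.8375
s̄ = (3.8 + 4.9 + 1.5 + 3.2 + 2.2 + 3.9 + 4.3 + 1.7) / 8 = 3.1875
LCL = X̄̄ − A₃·s̄ = 149.8375 − 1.032 × 3.1875 = 146.5480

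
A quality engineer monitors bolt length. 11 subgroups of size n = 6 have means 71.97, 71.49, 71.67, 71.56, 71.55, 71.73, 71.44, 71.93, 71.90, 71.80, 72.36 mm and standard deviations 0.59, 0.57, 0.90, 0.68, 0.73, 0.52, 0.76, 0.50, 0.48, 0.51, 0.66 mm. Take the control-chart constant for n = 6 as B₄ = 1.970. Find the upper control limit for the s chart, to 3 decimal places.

s̄ = (0.59 + 0.57 + 0.90 + 0.68 + 0.73 + 0.52 + 0.76 + 0.50 + 0.48 + 0.51 + 0.66) / 11 = 0.6273
UCL_s = B₄·s̄ = 1.970 × 0.6273 = 1.2357

1.236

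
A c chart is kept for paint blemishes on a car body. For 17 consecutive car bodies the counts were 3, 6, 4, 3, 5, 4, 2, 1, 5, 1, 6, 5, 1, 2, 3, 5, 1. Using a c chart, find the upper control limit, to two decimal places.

c̄ = (3 + 6 + 4 + 3 + 5 + 4 + 2 + 1 + 5 + 1 + 6 + 5 + 1 + 2 + 3 + 5 + 1) / 17 = 57 / 17 = 3.3529
UCL = c̄ + 3√c̄ = 3.3529 + 3 × √3.3529 = 3.3529 + 3 × 1.8311 = 8.8463

8.85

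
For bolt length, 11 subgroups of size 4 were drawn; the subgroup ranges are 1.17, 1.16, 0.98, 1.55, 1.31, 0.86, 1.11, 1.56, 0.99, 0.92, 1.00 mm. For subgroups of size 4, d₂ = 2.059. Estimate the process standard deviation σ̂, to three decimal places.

R̄ = (1.17 + 1.16 + 0.98 + 1.55 + 1.31 + 0.86 + 1.11 + 1.56 + 0.99 + 0.92 + 1.00) / 11 = 1.1464
σ̂ = R̄ / d₂ = 1.1464 / 2.059 = 0.5568

0.557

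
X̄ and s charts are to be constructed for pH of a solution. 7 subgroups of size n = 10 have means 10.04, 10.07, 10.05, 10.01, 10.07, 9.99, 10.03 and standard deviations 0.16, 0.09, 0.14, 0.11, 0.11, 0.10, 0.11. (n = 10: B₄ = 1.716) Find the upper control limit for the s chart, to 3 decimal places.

s̄ = (0.16 + 0.09 + 0.14 + 0.11 + 0.11 + 0.10 + 0.11) / 7 = 0.1171
UCL_s = B₄·s̄ = 1.716 × 0.1171 = 0.2010

0.201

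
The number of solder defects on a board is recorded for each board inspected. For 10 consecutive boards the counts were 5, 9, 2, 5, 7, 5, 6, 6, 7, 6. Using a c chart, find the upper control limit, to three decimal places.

c̄ = (5 + 9 + 2 + 5 + 7 + 5 + 6 + 6 + 7 + 6) / 10 = 58 / 10 = 5.8000
UCL = c̄ + 3√c̄ = 5.8000 + 3 × √5.8000 = 5.8000 + 3 × 2.4083 = 13.0250

13.025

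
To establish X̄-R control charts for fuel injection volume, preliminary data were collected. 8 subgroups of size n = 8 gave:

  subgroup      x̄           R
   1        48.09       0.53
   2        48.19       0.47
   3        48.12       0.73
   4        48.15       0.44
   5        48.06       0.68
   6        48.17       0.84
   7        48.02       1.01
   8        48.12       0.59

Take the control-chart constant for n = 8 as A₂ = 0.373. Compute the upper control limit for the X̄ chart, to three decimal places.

X̄̄ = (48.09 + 48.19 + 48.12 + 48.15 + 48.06 + 48.17 + 48.02 + 48.12) / 8 = 384.9200 / 8 = 48.1150
R̄ = (0.53 + 0.47 + 0.73 + 0.44 + 0.68 + 0.84 + 1.01 + 0.59) / 8 = 5.2900 / 8 = 0.6613
UCL = X̄̄ + A₂·R̄ = 48.1150 + 0.373 × 0.6613 = 48.3616

48.362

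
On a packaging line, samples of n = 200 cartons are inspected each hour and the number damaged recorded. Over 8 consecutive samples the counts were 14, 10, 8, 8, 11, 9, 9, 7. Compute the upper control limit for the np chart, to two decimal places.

p̄ = Σdᵢ / (k·n) = 76 / (8 × 200) = 0.04750
UCL = np̄ + 3·√(np̄(1−p̄)) = 9.5000 + 3 × √(9.5000×0.95250) = 9.5000 + 3 × 3.0081 = 18.5243

18.52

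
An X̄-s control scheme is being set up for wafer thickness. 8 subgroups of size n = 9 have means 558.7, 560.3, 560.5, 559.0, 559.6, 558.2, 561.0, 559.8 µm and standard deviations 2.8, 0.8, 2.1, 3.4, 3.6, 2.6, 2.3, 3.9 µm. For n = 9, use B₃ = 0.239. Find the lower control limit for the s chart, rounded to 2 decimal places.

0.64

s̄ = (2.8 + 0.8 + 2.1 + 3.4 + 3.6 + 2.6 + 2.3 + 3.9) / 8 = 2.6875
LCL_s = B₃·s̄ = 0.239 × 2.6875 = 0.6423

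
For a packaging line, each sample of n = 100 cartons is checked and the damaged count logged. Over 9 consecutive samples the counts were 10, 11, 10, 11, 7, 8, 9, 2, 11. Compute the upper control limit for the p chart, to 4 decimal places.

p̄ = Σdᵢ / (k·n) = 79 / (9 × 100) = 0.08778
UCL = p̄ + 3·√(p̄(1−p̄)/n) = 0.08778 + 3 × √(0.08778×0.91222/100) = 0.08778 + 3 × 0.02830 = 0.17267

0.1727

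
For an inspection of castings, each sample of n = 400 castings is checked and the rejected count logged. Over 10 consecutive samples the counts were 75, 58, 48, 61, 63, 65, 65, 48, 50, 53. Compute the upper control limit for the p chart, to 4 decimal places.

p̄ = Σdᵢ / (k·n) = 586 / (10 × 400) = 0.14650
UCL = p̄ + 3·√(p̄(1−p̄)/n) = 0.14650 + 3 × √(0.14650×0.85350/400) = 0.14650 + 3 × 0.01768 = 0.19954

0.1995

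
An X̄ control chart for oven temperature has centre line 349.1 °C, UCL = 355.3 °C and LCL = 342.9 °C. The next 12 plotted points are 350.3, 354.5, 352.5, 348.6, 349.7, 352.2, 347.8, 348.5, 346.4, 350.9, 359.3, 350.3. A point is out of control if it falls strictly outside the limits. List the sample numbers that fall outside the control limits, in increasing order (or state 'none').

Compare each point to [342.9, 355.3]: sample 11 = 359.3 > UCL.

11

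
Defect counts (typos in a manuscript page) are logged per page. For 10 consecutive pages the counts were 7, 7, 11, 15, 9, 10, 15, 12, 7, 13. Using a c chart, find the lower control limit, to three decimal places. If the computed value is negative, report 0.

0.833

c̄ = (7 + 7 + 11 + 15 + 9 + 10 + 15 + 12 + 7 + 13) / 10 = 106 / 10 = 10.6000
LCL = c̄ − 3√c̄ = 10.6000 − 3 × 3.2558 = 0.8327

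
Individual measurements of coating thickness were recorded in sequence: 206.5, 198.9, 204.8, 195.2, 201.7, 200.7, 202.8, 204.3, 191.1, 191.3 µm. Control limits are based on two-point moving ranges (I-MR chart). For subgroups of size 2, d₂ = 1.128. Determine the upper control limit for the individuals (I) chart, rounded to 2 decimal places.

X̄ = (206.5 + 198.9 + 204.8 + 195.2 + 201.7 + 200.7 + 202.8 + 204.3 + 191.1 + 191.3) / 10 = 199.7300
Moving ranges: 7.6, 5.9, 9.6, 6.5, 1.0, 2.1, 1.5, 13.2, 0.2; M̄R̄ = 47.6000 / 9 = 5.2889
UCL = X̄ + 3·M̄R̄/d₂ = 199.7300 + 3 × 5.2889 / 1.128 = 213.7962

213.80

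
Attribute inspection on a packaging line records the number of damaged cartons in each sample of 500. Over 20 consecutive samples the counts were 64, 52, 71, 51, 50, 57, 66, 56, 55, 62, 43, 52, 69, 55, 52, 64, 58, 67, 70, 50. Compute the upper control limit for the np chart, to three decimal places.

79.713

p̄ = Σdᵢ / (k·n) = 1164 / (20 × 500) = 0.11640
UCL = np̄ + 3·√(np̄(1−p̄)) = 58.2000 + 3 × √(58.2000×0.88360) = 58.2000 + 3 × 7.1712 = 79.7135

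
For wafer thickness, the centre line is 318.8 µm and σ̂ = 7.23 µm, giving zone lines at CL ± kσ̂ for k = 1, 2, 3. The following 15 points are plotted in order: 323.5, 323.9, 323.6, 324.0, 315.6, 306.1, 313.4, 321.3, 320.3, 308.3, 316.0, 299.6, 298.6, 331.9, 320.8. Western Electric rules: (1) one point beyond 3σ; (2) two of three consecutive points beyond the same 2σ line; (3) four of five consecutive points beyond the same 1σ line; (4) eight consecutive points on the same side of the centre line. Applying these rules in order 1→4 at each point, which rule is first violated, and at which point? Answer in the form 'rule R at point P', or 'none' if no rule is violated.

rule 2 at point 13

Zone of each point (C = within 1σ̂, B = 1σ̂–2σ̂, A = 2σ̂–3σ̂, * = beyond 3σ̂; sign = side of CL): 1:+C, 2:+C, 3:+C, 4:+C, 5:-C, 6:-B, 7:-C, 8:+C, 9:+C, 10:-B, 11:-C, 12:-A, 13:-A, 14:+B, 15:+C
Rule 2 (two of three consecutive points beyond the same 2σ limit) is satisfied at point 13.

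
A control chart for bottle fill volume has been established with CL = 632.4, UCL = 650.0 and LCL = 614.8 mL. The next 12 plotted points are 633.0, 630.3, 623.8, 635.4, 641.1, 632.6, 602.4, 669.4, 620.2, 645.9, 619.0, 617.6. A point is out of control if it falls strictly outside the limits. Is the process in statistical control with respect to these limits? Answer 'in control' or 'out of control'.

out of control

Compare each point to [614.8, 650.0]: sample 7 = 602.4 < LCL; sample 8 = 669.4 > UCL.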